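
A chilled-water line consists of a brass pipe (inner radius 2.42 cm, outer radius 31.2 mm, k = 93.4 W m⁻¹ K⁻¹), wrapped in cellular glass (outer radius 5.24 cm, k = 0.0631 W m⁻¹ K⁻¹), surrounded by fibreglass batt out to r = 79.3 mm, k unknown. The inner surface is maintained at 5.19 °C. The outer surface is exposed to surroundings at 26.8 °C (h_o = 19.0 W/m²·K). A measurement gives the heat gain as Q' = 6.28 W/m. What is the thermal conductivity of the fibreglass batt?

k = 0.0325 W/m·K

ΣR = ΔT/Q' = |5.19 − 26.8|/6.28 = 3.441 m·K/W
Known resistances:
  R'_brass = ln(0.0312/0.0242)/(2πk) = 0.2541/(2π·93.4) = 4.329×10^-4 m·K/W
  R'_cellular glass = ln(0.0524/0.0312)/(2πk) = 0.5185/(2π·0.0631) = 1.308 m·K/W
  R'_conv,out = 1/(2πr h) = 1/(2π·0.0793·19.0) = 0.1056 m·K/W
R_fibreglass batt = ΣR − ΣR_known = 3.441 − 1.414 = 2.027 m·K/W
ln(r₂/r₁)/(2πk) = 2.027 ⇒ k = 0.4143/(2π·2.027) = 0.0325 W/m·K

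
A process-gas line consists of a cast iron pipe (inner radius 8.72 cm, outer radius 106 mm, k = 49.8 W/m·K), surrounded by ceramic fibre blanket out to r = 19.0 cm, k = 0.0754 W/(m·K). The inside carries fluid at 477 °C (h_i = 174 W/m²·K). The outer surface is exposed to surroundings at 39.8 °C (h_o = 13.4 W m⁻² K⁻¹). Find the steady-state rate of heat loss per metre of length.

Treat each layer as a resistance in series:
  R'_conv,in = 1/(2πr h) = 1/(2π·0.0872·174) = 0.01049 m·K/W
  R'_cast iron = ln(0.106/0.0872)/(2πk) = 0.1952/(2π·49.8) = 6.239×10^-4 m·K/W
  R'_ceramic fibre blanket = ln(0.190/0.106)/(2πk) = 0.5836/(2π·0.0754) = 1.232 m·K/W
  R'_conv,out = 1/(2πr h) = 1/(2π·0.190·13.4) = 0.06251 m·K/W
ΣR = 0.01049 + 6.239×10^-4 + 1.232 + 0.06251 = 1.306 m·K/W
Q' = ΔT/ΣR = (477 °C − 39.8 °C)/1.306 = 335 W/m

Q' = 335 W/m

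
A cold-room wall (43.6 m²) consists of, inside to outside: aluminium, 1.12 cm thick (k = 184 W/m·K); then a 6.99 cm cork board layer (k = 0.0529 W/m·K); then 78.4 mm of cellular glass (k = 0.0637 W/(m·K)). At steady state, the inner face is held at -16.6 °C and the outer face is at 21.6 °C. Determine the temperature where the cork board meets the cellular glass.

T = 3.18 °C

Resistance network (inner→outer):
  R_aluminium = L/(kA) = 0.0112/(184·43.6) = 1.396×10^-6 K/W
  R_cork board = L/(kA) = 0.0699/(0.0529·43.6) = 0.03031 K/W
  R_cellular glass = L/(kA) = 0.0784/(0.0637·43.6) = 0.02823 K/W
ΣR = 1.396×10^-6 + 0.03031 + 0.02823 = 0.05854 K/W
Q = ΔT/ΣR = (-16.6 °C − 21.6 °C)/0.05854 = -652.5 W
From the inner boundary to the cork board/cellular glass interface, ΣR_partial = 0.03031 K/W.
T_interface = T_in − Q·ΣR_partial = -16.6 °C − (-652.5)(0.03031) = 3.18 °C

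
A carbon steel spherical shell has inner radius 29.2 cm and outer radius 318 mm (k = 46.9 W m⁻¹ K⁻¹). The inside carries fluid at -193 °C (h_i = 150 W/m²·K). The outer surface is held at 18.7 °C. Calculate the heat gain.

Series thermal resistances, inner to outer:
  R_conv,in = 1/(4πr²h) = 1/(4π·0.292²·150) = 0.006222 K/W
  R_carbon steel = (1/0.292 − 1/0.318)/(4πk) = 0.2800/(4π·46.9) = 4.751×10^-4 K/W
ΣR = 0.006222 + 4.751×10^-4 = 0.006697 K/W
Q = ΔT/ΣR = (-193 °C − 18.7 °C)/0.006697 = -31600 W
(Negative Q ⇒ heat flows inward; heat gain = 31600 W.)

Q = 31.6 kW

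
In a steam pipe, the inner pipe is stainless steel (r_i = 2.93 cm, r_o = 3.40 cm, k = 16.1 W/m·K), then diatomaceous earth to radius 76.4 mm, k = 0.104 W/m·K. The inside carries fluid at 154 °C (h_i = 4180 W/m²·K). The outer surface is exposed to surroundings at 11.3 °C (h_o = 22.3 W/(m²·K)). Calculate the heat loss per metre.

Resistance network (inner→outer):
  R'_conv,in = 1/(2πr h) = 1/(2π·0.0293·4180) = 0.001299 m·K/W
  R'_stainless steel = ln(0.0340/0.0293)/(2πk) = 0.1488/(2π·16.1) = 0.001471 m·K/W
  R'_diatomaceous earth = ln(0.0764/0.0340)/(2πk) = 0.8096/(2π·0.104) = 1.239 m·K/W
  R'_conv,out = 1/(2πr h) = 1/(2π·0.0764·22.3) = 0.09342 m·K/W
ΣR = 0.001299 + 0.001471 + 1.239 + 0.09342 = 1.335 m·K/W
Q' = ΔT/ΣR = (154 °C − 11.3 °C)/1.335 = 107 W/m

Q' = 107 W/m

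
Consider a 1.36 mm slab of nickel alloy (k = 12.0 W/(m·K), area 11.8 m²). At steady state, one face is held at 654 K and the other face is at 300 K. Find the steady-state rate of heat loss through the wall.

Q = 36900 kW

Q = kA·ΔT/L = 12.0 × 11.8 × |654 K − 300 K| / 0.00136 = 3.69×10^7 W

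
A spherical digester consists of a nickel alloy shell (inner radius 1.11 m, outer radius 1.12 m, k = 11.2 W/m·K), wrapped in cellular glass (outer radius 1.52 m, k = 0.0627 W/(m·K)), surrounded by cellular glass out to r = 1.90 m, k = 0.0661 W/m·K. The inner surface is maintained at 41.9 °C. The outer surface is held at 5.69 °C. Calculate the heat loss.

Series thermal resistances, inner to outer:
  R_nickel alloy = (1/1.11 − 1/1.12)/(4πk) = 0.008044/(4π·11.2) = 5.715×10^-5 K/W
  R_cellular glass = (1/1.12 − 1/1.52)/(4πk) = 0.2350/(4π·0.0627) = 0.2982 K/W
  R_cellular glass = (1/1.52 − 1/1.90)/(4πk) = 0.1316/(4π·0.0661) = 0.1584 K/W
ΣR = 5.715×10^-5 + 0.2982 + 0.1584 = 0.4567 K/W
Q = ΔT/ΣR = (41.9 °C − 5.69 °C)/0.4567 = 79.3 W

Q = 79.3 W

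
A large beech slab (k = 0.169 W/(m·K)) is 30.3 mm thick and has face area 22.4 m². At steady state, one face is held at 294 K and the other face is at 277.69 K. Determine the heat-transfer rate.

Q = 2.04 kW

Q = kA·ΔT/L = 0.169 × 22.4 × |294 K − 277.69 K| / 0.0303 = 2040 W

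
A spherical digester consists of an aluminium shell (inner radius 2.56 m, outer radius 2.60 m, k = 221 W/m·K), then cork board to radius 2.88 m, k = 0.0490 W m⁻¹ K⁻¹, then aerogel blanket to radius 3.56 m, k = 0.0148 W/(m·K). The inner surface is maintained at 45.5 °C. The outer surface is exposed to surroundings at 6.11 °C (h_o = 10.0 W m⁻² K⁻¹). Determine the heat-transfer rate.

Series thermal resistances, inner to outer:
  R_aluminium = (1/2.56 − 1/2.60)/(4πk) = 0.006010/(4π·221) = 2.164×10^-6 K/W
  R_cork board = (1/2.60 − 1/2.88)/(4πk) = 0.03739/(4π·0.0490) = 0.06073 K/W
  R_aerogel blanket = (1/2.88 − 1/3.56)/(4πk) = 0.06632/(4π·0.0148) = 0.3566 K/W
  R_conv,out = 1/(4πr²h) = 1/(4π·3.56²·10.0) = 6.279×10^-4 K/W
ΣR = 2.164×10^-6 + 0.06073 + 0.3566 + 6.279×10^-4 = 0.4180 K/W
Q = ΔT/ΣR = (45.5 °C − 6.11 °C)/0.4180 = 94.2 W

Q = 94.2 W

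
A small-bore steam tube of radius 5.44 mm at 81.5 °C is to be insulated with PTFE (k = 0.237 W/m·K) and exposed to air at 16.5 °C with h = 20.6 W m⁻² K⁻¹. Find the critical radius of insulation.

r_cr = 1.15 cm

For a cylinder, r_cr = k_ins/h = 0.237/20.6 = 0.0115 m = 1.15 cm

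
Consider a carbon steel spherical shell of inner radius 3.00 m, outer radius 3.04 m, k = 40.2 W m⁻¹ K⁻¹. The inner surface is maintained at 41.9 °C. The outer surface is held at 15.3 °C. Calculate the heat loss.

Q = 3.06×10^6 W

Q = 4πk·ΔT/(1/r₁ − 1/r₂) = 4π × 40.2 × 26.6 / (1/3.00 − 1/3.04) = 3.06×10^6 W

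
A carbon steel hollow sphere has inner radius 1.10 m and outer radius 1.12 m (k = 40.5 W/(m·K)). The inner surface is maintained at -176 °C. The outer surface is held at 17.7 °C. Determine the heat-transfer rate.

Q = 6070 kW

Q = 4πk·ΔT/(1/r₁ − 1/r₂) = 4π × 40.5 × 193.7 / (1/1.10 − 1/1.12) = 6.07×10^6 W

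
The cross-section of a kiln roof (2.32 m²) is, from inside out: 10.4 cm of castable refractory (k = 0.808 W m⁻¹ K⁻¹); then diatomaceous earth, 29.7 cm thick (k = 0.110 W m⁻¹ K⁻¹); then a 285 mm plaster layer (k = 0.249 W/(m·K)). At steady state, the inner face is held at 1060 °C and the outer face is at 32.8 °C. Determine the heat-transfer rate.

Resistance network (inner→outer):
  R_castable refractory = L/(kA) = 0.104/(0.808·2.32) = 0.05548 K/W
  R_diatomaceous earth = L/(kA) = 0.297/(0.110·2.32) = 1.164 K/W
  R_plaster = L/(kA) = 0.285/(0.249·2.32) = 0.4934 K/W
ΣR = 0.05548 + 1.164 + 0.4934 = 1.713 K/W
Q = ΔT/ΣR = (1060 °C − 32.8 °C)/1.713 = 600 W

Q = 600 W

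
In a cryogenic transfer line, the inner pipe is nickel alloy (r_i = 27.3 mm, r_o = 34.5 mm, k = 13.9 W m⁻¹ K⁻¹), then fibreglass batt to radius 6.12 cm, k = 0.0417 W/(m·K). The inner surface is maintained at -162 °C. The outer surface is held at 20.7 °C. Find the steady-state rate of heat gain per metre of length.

Resistance network (inner→outer):
  R'_nickel alloy = ln(0.0345/0.0273)/(2πk) = 0.2341/(2π·13.9) = 0.002680 m·K/W
  R'_fibreglass batt = ln(0.0612/0.0345)/(2πk) = 0.5732/(2π·0.0417) = 2.188 m·K/W
ΣR = 0.002680 + 2.188 = 2.191 m·K/W
Q' = ΔT/ΣR = (-162 °C − 20.7 °C)/2.191 = -83.4 W/m
(Negative Q' ⇒ heat flows inward; heat gain = 83.4 W/m.)

Q' = 83.4 W/m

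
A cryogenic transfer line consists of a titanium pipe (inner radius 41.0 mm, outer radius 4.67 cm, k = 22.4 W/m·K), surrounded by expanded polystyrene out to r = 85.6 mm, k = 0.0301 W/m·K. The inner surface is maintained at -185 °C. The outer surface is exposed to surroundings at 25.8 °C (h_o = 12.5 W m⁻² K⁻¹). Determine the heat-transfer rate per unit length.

Q' = 62.9 W/m

Treat each layer as a resistance in series:
  R'_titanium = ln(0.0467/0.0410)/(2πk) = 0.1302/(2π·22.4) = 9.249×10^-4 m·K/W
  R'_expanded polystyrene = ln(0.0856/0.0467)/(2πk) = 0.6059/(2π·0.0301) = 3.204 m·K/W
  R'_conv,out = 1/(2πr h) = 1/(2π·0.0856·12.5) = 0.1487 m·K/W
ΣR = 9.249×10^-4 + 3.204 + 0.1487 = 3.354 m·K/W
Q' = ΔT/ΣR = (-185 °C − 25.8 °C)/3.354 = -62.9 W/m
(Negative Q' ⇒ heat flows inward; heat gain = 62.9 W/m.)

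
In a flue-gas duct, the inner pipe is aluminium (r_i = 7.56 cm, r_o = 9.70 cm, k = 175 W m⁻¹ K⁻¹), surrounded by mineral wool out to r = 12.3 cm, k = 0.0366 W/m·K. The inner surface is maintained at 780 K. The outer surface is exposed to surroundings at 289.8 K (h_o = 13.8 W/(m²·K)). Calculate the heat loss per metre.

Series thermal resistances, inner to outer:
  R'_aluminium = ln(0.0970/0.0756)/(2πk) = 0.2493/(2π·175) = 2.267×10^-4 m·K/W
  R'_mineral wool = ln(0.123/0.0970)/(2πk) = 0.2375/(2π·0.0366) = 1.033 m·K/W
  R'_conv,out = 1/(2πr h) = 1/(2π·0.123·13.8) = 0.09376 m·K/W
ΣR = 2.267×10^-4 + 1.033 + 0.09376 = 1.127 m·K/W
Q' = ΔT/ΣR = (780 K − 289.8 K)/1.127 = 435 W/m

Q' = 435 W/m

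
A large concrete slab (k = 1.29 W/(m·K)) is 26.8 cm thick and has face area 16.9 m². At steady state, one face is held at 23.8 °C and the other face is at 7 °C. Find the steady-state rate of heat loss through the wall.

Q = kA·ΔT/L = 1.29 × 16.9 × |23.8 °C − 7 °C| / 0.268 = 1370 W

Q = 1370 W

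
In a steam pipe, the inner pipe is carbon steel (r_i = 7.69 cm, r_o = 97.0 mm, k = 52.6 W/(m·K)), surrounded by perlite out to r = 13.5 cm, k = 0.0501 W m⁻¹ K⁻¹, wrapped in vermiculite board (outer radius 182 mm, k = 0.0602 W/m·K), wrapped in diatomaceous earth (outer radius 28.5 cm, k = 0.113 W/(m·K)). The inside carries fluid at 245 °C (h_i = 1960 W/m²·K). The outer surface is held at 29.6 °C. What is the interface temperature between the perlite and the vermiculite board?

Series thermal resistances, inner to outer:
  R'_conv,in = 1/(2πr h) = 1/(2π·0.0769·1960) = 0.001056 m·K/W
  R'_carbon steel = ln(0.0970/0.0769)/(2πk) = 0.2322/(2π·52.6) = 7.026×10^-4 m·K/W
  R'_perlite = ln(0.135/0.0970)/(2πk) = 0.3306/(2π·0.0501) = 1.050 m·K/W
  R'_vermiculite board = ln(0.182/0.135)/(2πk) = 0.2987/(2π·0.0602) = 0.7898 m·K/W
  R'_diatomaceous earth = ln(0.285/0.182)/(2πk) = 0.4485/(2π·0.113) = 0.6317 m·K/W
ΣR = 0.001056 + 7.026×10^-4 + 1.050 + 0.7898 + 0.6317 = 2.473 m·K/W
Q' = ΔT/ΣR = (245 °C − 29.6 °C)/2.473 = 87.10 W/m
From the inner boundary to the perlite/vermiculite board interface, ΣR_partial = 1.052 m·K/W.
T_interface = T_in − Q'·ΣR_partial = 245 °C − (87.10)(1.052) = 153 °C

T = 153 °C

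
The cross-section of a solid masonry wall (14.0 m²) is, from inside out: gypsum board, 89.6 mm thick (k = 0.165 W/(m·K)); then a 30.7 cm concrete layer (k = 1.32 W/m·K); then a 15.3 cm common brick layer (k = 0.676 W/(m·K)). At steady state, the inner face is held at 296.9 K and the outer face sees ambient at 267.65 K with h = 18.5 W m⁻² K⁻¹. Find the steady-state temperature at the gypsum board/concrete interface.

T = 281.86 K

Resistance network (inner→outer):
  R_gypsum board = L/(kA) = 0.0896/(0.165·14.0) = 0.03879 K/W
  R_concrete = L/(kA) = 0.307/(1.32·14.0) = 0.01661 K/W
  R_common brick = L/(kA) = 0.153/(0.676·14.0) = 0.01617 K/W
  R_conv,out = 1/(hA) = 1/(18.5·14.0) = 0.003861 K/W
ΣR = 0.03879 + 0.01661 + 0.01617 + 0.003861 = 0.07543 K/W
Q = ΔT/ΣR = (296.9 K − 267.65 K)/0.07543 = 387.8 W
From the inner boundary to the gypsum board/concrete interface, ΣR_partial = 0.03879 K/W.
T_interface = T_in − Q·ΣR_partial = 296.9 K − (387.8)(0.03879) = 281.86 K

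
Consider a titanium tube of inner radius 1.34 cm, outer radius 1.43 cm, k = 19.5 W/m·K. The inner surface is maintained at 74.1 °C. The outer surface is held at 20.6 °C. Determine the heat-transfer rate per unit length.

Q' = 2πk·ΔT/ln(r₂/r₁) = 2π × 19.5 × 53.5 / ln(0.0143/0.0134) = 1.01×10^5 W/m

Q' = 101 kW/m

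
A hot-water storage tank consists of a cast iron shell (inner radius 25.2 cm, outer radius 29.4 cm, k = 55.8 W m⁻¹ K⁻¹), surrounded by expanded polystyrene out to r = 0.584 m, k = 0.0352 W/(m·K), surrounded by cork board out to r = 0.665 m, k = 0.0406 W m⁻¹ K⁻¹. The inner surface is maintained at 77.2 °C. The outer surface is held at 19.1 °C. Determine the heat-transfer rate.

Series thermal resistances, inner to outer:
  R_cast iron = (1/0.252 − 1/0.294)/(4πk) = 0.5669/(4π·55.8) = 8.085×10^-4 K/W
  R_expanded polystyrene = (1/0.294 − 1/0.584)/(4πk) = 1.689/(4π·0.0352) = 3.818 K/W
  R_cork board = (1/0.584 − 1/0.665)/(4πk) = 0.2086/(4π·0.0406) = 0.4088 K/W
ΣR = 8.085×10^-4 + 3.818 + 0.4088 = 4.228 K/W
Q = ΔT/ΣR = (77.2 °C − 19.1 °C)/4.228 = 13.7 W

Q = 13.7 W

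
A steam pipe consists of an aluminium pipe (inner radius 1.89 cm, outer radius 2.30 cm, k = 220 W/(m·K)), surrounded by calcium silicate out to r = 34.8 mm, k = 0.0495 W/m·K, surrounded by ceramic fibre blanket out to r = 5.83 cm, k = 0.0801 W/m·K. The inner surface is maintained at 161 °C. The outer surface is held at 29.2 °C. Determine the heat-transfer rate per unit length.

Resistance network (inner→outer):
  R'_aluminium = ln(0.0230/0.0189)/(2πk) = 0.1963/(2π·220) = 1.420×10^-4 m·K/W
  R'_calcium silicate = ln(0.0348/0.0230)/(2πk) = 0.4141/(2π·0.0495) = 1.332 m·K/W
  R'_ceramic fibre blanket = ln(0.0583/0.0348)/(2πk) = 0.5160/(2π·0.0801) = 1.025 m·K/W
ΣR = 1.420×10^-4 + 1.332 + 1.025 = 2.357 m·K/W
Q' = ΔT/ΣR = (161 °C − 29.2 °C)/2.357 = 55.9 W/m

Q' = 55.9 W/m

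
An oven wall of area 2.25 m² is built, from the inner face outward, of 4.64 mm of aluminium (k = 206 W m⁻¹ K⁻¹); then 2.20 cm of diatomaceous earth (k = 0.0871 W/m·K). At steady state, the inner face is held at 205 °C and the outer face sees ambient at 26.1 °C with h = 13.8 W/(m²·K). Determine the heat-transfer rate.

Q = 1240 W

Resistance network (inner→outer):
  R_aluminium = L/(kA) = 0.00464/(206·2.25) = 1.001×10^-5 K/W
  R_diatomaceous earth = L/(kA) = 0.0220/(0.0871·2.25) = 0.1123 K/W
  R_conv,out = 1/(hA) = 1/(13.8·2.25) = 0.03221 K/W
ΣR = 1.001×10^-5 + 0.1123 + 0.03221 = 0.1445 K/W
Q = ΔT/ΣR = (205 °C − 26.1 °C)/0.1445 = 1240 W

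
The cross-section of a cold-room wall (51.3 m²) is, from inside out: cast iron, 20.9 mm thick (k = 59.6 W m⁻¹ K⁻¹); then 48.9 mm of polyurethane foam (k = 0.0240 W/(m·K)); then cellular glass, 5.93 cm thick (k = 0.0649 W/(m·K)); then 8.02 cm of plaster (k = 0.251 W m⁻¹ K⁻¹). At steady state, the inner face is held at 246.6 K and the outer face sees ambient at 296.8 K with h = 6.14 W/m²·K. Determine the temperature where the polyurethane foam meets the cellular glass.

Resistance network (inner→outer):
  R_cast iron = L/(kA) = 0.0209/(59.6·51.3) = 6.836×10^-6 K/W
  R_polyurethane foam = L/(kA) = 0.0489/(0.0240·51.3) = 0.03972 K/W
  R_cellular glass = L/(kA) = 0.0593/(0.0649·51.3) = 0.01781 K/W
  R_plaster = L/(kA) = 0.0802/(0.251·51.3) = 0.006228 K/W
  R_conv,out = 1/(hA) = 1/(6.14·51.3) = 0.003175 K/W
ΣR = 6.836×10^-6 + 0.03972 + 0.01781 + 0.006228 + 0.003175 = 0.06694 K/W
Q = ΔT/ΣR = (246.6 K − 296.8 K)/0.06694 = -749.9 W
From the inner boundary to the polyurethane foam/cellular glass interface, ΣR_partial = 0.03973 K/W.
T_interface = T_in − Q·ΣR_partial = 246.6 K − (-749.9)(0.03973) = 276.39 K

T = 276.39 K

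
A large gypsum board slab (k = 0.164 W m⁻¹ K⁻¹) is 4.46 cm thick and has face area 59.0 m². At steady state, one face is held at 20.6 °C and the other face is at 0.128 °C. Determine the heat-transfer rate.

Q = 4.44 kW

Q = kA·ΔT/L = 0.164 × 59.0 × |20.6 °C − 0.128 °C| / 0.0446 = 4440 W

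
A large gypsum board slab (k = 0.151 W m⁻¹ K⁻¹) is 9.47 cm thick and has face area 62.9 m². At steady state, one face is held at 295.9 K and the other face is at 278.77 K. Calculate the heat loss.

Q = kA·ΔT/L = 0.151 × 62.9 × |295.9 K − 278.77 K| / 0.0947 = 1720 W

Q = 1720 W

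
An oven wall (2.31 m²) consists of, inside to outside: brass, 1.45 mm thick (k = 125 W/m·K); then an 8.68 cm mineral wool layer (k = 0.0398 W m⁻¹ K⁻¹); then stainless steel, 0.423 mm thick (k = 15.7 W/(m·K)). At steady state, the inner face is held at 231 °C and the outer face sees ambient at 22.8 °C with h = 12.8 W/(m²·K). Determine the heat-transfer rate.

Q = 213 W

Series thermal resistances, inner to outer:
  R_brass = L/(kA) = 0.00145/(125·2.31) = 5.022×10^-6 K/W
  R_mineral wool = L/(kA) = 0.0868/(0.0398·2.31) = 0.9441 K/W
  R_stainless steel = L/(kA) = 4.23×10^-4/(15.7·2.31) = 1.166×10^-5 K/W
  R_conv,out = 1/(hA) = 1/(12.8·2.31) = 0.03382 K/W
ΣR = 5.022×10^-6 + 0.9441 + 1.166×10^-5 + 0.03382 = 0.9779 K/W
Q = ΔT/ΣR = (231 °C − 22.8 °C)/0.9779 = 213 W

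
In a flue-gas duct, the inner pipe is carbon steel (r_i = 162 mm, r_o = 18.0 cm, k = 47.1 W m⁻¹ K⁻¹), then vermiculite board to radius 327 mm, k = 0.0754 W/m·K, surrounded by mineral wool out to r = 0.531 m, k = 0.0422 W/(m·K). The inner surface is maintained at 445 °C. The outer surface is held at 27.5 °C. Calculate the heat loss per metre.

Series thermal resistances, inner to outer:
  R'_carbon steel = ln(0.180/0.162)/(2πk) = 0.1054/(2π·47.1) = 3.560×10^-4 m·K/W
  R'_vermiculite board = ln(0.327/0.180)/(2πk) = 0.5970/(2π·0.0754) = 1.260 m·K/W
  R'_mineral wool = ln(0.531/0.327)/(2πk) = 0.4848/(2π·0.0422) = 1.828 m·K/W
ΣR = 3.560×10^-4 + 1.260 + 1.828 = 3.088 m·K/W
Q' = ΔT/ΣR = (445 °C − 27.5 °C)/3.088 = 135 W/m

Q' = 135 W/m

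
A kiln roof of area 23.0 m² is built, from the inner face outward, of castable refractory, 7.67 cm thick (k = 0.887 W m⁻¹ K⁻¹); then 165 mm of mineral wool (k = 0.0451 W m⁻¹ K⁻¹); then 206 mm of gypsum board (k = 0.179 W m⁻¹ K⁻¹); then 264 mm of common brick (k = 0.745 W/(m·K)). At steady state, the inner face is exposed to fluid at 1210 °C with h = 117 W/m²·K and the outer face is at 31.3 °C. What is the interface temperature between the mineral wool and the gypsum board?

Series thermal resistances, inner to outer:
  R_conv,in = 1/(hA) = 1/(117·23.0) = 3.716×10^-4 K/W
  R_castable refractory = L/(kA) = 0.0767/(0.887·23.0) = 0.003760 K/W
  R_mineral wool = L/(kA) = 0.165/(0.0451·23.0) = 0.1591 K/W
  R_gypsum board = L/(kA) = 0.206/(0.179·23.0) = 0.05004 K/W
  R_common brick = L/(kA) = 0.264/(0.745·23.0) = 0.01541 K/W
ΣR = 3.716×10^-4 + 0.003760 + 0.1591 + 0.05004 + 0.01541 = 0.2287 K/W
Q = ΔT/ΣR = (1210 °C − 31.3 °C)/0.2287 = 5154 W
From the inner boundary to the mineral wool/gypsum board interface, ΣR_partial = 0.1632 K/W.
T_interface = T_in − Q·ΣR_partial = 1210 °C − (5154)(0.1632) = 369 °C

T = 369 °C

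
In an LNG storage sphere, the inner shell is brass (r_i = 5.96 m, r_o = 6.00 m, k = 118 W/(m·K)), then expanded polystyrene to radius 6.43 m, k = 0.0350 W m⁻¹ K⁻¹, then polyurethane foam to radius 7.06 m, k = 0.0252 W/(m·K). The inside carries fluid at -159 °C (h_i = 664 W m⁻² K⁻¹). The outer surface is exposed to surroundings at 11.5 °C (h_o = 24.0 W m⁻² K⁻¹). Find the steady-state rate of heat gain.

Q = 2.46 kW

Series thermal resistances, inner to outer:
  R_conv,in = 1/(4πr²h) = 1/(4π·5.96²·664) = 3.374×10^-6 K/W
  R_brass = (1/5.96 − 1/6.00)/(4πk) = 0.001119/(4π·118) = 7.543×10^-7 K/W
  R_expanded polystyrene = (1/6.00 − 1/6.43)/(4πk) = 0.01115/(4π·0.0350) = 0.02534 K/W
  R_polyurethane foam = (1/6.43 − 1/7.06)/(4πk) = 0.01388/(4π·0.0252) = 0.04382 K/W
  R_conv,out = 1/(4πr²h) = 1/(4π·7.06²·24.0) = 6.652×10^-5 K/W
ΣR = 3.374×10^-6 + 7.543×10^-7 + 0.02534 + 0.04382 + 6.652×10^-5 = 0.06923 K/W
Q = ΔT/ΣR = (-159 °C − 11.5 °C)/0.06923 = -2460 W
(Negative Q ⇒ heat flows inward; heat gain = 2460 W.)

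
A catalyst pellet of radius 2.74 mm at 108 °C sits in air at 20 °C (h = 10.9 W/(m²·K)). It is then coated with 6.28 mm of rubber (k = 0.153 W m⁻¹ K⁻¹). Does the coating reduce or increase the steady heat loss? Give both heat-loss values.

increases: 0.0905 → 0.397 W

Critical radius for a sphere: r_cr = 2k/h = 0.0281 m = 2.81 cm.
Outer radius after coating: r₂ = 0.00274 + 0.00628 = 0.00902 m.
Since r₁ < r_cr and r₂ ≤ r_cr, the coating moves toward the maximum at r_cr — heat loss rises.
Bare: R = 1/(4πr₁²h) = 972.4 K/W; Q = 88/972.4 = 0.0905 W.
Coated: R = R_cond + R_conv = 221.9 K/W; Q = 88/221.9 = 0.397 W.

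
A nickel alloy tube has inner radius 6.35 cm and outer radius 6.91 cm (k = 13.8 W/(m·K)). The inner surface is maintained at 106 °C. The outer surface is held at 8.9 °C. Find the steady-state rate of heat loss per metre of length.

Q' = 2πk·ΔT/ln(r₂/r₁) = 2π × 13.8 × 97.1 / ln(0.0691/0.0635) = 99600 W/m

Q' = 99600 W/m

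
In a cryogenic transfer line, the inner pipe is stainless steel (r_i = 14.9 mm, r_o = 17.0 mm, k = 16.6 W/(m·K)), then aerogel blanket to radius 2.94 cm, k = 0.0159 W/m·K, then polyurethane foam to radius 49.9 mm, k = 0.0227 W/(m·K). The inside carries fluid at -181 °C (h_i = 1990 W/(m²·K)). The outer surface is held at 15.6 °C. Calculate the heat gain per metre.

Q' = 21.4 W/m

Treat each layer as a resistance in series:
  R'_conv,in = 1/(2πr h) = 1/(2π·0.0149·1990) = 0.005368 m·K/W
  R'_stainless steel = ln(0.0170/0.0149)/(2πk) = 0.1319/(2π·16.6) = 0.001264 m·K/W
  R'_aerogel blanket = ln(0.0294/0.0170)/(2πk) = 0.5478/(2π·0.0159) = 5.483 m·K/W
  R'_polyurethane foam = ln(0.0499/0.0294)/(2πk) = 0.5290/(2π·0.0227) = 3.709 m·K/W
ΣR = 0.005368 + 0.001264 + 5.483 + 3.709 = 9.199 m·K/W
Q' = ΔT/ΣR = (-181 °C − 15.6 °C)/9.199 = -21.4 W/m
(Negative Q' ⇒ heat flows inward; heat gain = 21.4 W/m.)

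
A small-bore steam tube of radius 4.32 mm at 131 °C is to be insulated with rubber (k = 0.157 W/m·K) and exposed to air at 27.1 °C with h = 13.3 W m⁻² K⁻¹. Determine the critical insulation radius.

r_cr = 1.18 cm

For a cylinder, r_cr = k_ins/h = 0.157/13.3 = 0.0118 m = 1.18 cm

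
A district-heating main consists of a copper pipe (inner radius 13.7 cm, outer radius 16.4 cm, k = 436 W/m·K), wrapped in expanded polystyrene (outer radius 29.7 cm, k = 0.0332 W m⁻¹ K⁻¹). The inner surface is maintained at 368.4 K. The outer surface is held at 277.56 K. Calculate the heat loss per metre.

Resistance network (inner→outer):
  R'_copper = ln(0.164/0.137)/(2πk) = 0.1799/(2π·436) = 6.566×10^-5 m·K/W
  R'_expanded polystyrene = ln(0.297/0.164)/(2πk) = 0.5939/(2π·0.0332) = 2.847 m·K/W
ΣR = 6.566×10^-5 + 2.847 = 2.847 m·K/W
Q' = ΔT/ΣR = (368.4 K − 277.56 K)/2.847 = 31.9 W/m

Q' = 31.9 W/m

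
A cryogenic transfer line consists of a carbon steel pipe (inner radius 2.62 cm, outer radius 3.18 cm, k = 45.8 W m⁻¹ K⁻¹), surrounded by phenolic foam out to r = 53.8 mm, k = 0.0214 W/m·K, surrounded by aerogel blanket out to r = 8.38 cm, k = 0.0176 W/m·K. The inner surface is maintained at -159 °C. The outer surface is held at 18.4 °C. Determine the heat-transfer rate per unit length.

Resistance network (inner→outer):
  R'_carbon steel = ln(0.0318/0.0262)/(2πk) = 0.1937/(2π·45.8) = 6.731×10^-4 m·K/W
  R'_phenolic foam = ln(0.0538/0.0318)/(2πk) = 0.5258/(2π·0.0214) = 3.911 m·K/W
  R'_aerogel blanket = ln(0.0838/0.0538)/(2πk) = 0.4432/(2π·0.0176) = 4.007 m·K/W
ΣR = 6.731×10^-4 + 3.911 + 4.007 = 7.919 m·K/W
Q' = ΔT/ΣR = (-159 °C − 18.4 °C)/7.919 = -22.4 W/m
(Negative Q' ⇒ heat flows inward; heat gain = 22.4 W/m.)

Q' = 22.4 W/m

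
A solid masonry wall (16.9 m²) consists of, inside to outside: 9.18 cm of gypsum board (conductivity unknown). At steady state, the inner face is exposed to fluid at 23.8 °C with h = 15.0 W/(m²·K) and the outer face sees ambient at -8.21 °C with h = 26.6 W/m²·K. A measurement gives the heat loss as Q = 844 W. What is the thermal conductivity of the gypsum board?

ΣR = ΔT/Q = |23.8 − -8.21|/844 = 0.03793 K/W
Known resistances:
  R_conv,in = 1/(hA) = 1/(15.0·16.9) = 0.003945 K/W
  R_conv,out = 1/(hA) = 1/(26.6·16.9) = 0.002224 K/W
R_gypsum board = ΣR − ΣR_known = 0.03793 − 0.006169 = 0.03176 K/W
L/(kA) = 0.03176 ⇒ k = 0.0918/(0.03176·16.9) = 0.171 W/m·K

k = 0.171 W/m·K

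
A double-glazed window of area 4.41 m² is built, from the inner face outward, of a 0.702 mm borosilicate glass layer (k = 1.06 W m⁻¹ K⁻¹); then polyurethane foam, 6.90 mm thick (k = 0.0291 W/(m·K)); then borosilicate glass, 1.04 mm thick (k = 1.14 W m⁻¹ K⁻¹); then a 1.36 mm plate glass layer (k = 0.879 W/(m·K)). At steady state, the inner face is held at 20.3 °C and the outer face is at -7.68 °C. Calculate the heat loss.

Q = 514 W

Series thermal resistances, inner to outer:
  R_borosilicate glass = L/(kA) = 7.02×10^-4/(1.06·4.41) = 1.502×10^-4 K/W
  R_polyurethane foam = L/(kA) = 0.00690/(0.0291·4.41) = 0.05377 K/W
  R_borosilicate glass = L/(kA) = 0.00104/(1.14·4.41) = 2.069×10^-4 K/W
  R_plate glass = L/(kA) = 0.00136/(0.879·4.41) = 3.508×10^-4 K/W
ΣR = 1.502×10^-4 + 0.05377 + 2.069×10^-4 + 3.508×10^-4 = 0.05448 K/W
Q = ΔT/ΣR = (20.3 °C − -7.68 °C)/0.05448 = 514 W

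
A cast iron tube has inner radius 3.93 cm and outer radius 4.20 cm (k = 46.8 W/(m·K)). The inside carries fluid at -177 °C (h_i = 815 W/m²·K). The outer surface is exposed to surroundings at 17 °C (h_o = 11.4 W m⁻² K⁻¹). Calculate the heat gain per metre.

Resistance network (inner→outer):
  R'_conv,in = 1/(2πr h) = 1/(2π·0.0393·815) = 0.004969 m·K/W
  R'_cast iron = ln(0.0420/0.0393)/(2πk) = 0.06645/(2π·46.8) = 2.260×10^-4 m·K/W
  R'_conv,out = 1/(2πr h) = 1/(2π·0.0420·11.4) = 0.3324 m·K/W
ΣR = 0.004969 + 2.260×10^-4 + 0.3324 = 0.3376 m·K/W
Q' = ΔT/ΣR = (-177 °C − 17 °C)/0.3376 = -575 W/m
(Negative Q' ⇒ heat flows inward; heat gain = 575 W/m.)

Q' = 575 W/m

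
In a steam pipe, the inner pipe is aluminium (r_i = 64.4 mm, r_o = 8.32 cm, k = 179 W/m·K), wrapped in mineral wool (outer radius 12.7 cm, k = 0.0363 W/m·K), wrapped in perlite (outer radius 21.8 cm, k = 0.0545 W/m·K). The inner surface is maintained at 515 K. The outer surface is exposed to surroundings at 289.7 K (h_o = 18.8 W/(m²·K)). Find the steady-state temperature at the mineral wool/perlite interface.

T = 395 K

Resistance network (inner→outer):
  R'_aluminium = ln(0.0832/0.0644)/(2πk) = 0.2561/(2π·179) = 2.277×10^-4 m·K/W
  R'_mineral wool = ln(0.127/0.0832)/(2πk) = 0.4229/(2π·0.0363) = 1.854 m·K/W
  R'_perlite = ln(0.218/0.127)/(2πk) = 0.5403/(2π·0.0545) = 1.578 m·K/W
  R'_conv,out = 1/(2πr h) = 1/(2π·0.218·18.8) = 0.03883 m·K/W
ΣR = 2.277×10^-4 + 1.854 + 1.578 + 0.03883 = 3.471 m·K/W
Q' = ΔT/ΣR = (515 K − 289.7 K)/3.471 = 64.91 W/m
From the inner boundary to the mineral wool/perlite interface, ΣR_partial = 1.854 m·K/W.
T_interface = T_in − Q'·ΣR_partial = 515 K − (64.91)(1.854) = 395 K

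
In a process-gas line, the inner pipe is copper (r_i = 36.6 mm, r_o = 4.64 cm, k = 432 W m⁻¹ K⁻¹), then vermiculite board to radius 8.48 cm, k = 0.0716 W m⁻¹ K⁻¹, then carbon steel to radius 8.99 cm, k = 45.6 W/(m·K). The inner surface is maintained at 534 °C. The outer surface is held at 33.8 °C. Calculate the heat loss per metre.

Series thermal resistances, inner to outer:
  R'_copper = ln(0.0464/0.0366)/(2πk) = 0.2373/(2π·432) = 8.741×10^-5 m·K/W
  R'_vermiculite board = ln(0.0848/0.0464)/(2πk) = 0.6030/(2π·0.0716) = 1.340 m·K/W
  R'_carbon steel = ln(0.0899/0.0848)/(2πk) = 0.05840/(2π·45.6) = 2.038×10^-4 m·K/W
ΣR = 8.741×10^-5 + 1.340 + 2.038×10^-4 = 1.340 m·K/W
Q' = ΔT/ΣR = (534 °C − 33.8 °C)/1.340 = 373 W/m

Q' = 373 W/m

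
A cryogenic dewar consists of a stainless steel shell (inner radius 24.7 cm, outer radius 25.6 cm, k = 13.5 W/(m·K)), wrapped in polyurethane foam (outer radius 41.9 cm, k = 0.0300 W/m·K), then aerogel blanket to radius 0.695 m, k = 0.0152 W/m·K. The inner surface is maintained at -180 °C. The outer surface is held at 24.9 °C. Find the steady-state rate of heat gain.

Resistance network (inner→outer):
  R_stainless steel = (1/0.247 − 1/0.256)/(4πk) = 0.1423/(4π·13.5) = 8.390×10^-4 K/W
  R_polyurethane foam = (1/0.256 − 1/0.419)/(4πk) = 1.520/(4π·0.0300) = 4.031 K/W
  R_aerogel blanket = (1/0.419 − 1/0.695)/(4πk) = 0.9478/(4π·0.0152) = 4.962 K/W
ΣR = 8.390×10^-4 + 4.031 + 4.962 = 8.994 K/W
Q = ΔT/ΣR = (-180 °C − 24.9 °C)/8.994 = -22.8 W
(Negative Q ⇒ heat flows inward; heat gain = 22.8 W.)

Q = 22.8 W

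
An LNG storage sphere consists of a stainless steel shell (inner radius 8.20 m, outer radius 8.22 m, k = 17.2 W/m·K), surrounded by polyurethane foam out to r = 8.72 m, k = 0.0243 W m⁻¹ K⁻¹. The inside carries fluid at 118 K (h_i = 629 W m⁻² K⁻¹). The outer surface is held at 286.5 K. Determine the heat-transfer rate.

Treat each layer as a resistance in series:
  R_conv,in = 1/(4πr²h) = 1/(4π·8.20²·629) = 1.882×10^-6 K/W
  R_stainless steel = (1/8.20 − 1/8.22)/(4πk) = 2.967×10^-4/(4π·17.2) = 1.373×10^-6 K/W
  R_polyurethane foam = (1/8.22 − 1/8.72)/(4πk) = 0.006976/(4π·0.0243) = 0.02284 K/W
ΣR = 1.882×10^-6 + 1.373×10^-6 + 0.02284 = 0.02284 K/W
Q = ΔT/ΣR = (118 K − 286.5 K)/0.02284 = -7380 W
(Negative Q ⇒ heat flows inward; heat gain = 7380 W.)

Q = 7380 W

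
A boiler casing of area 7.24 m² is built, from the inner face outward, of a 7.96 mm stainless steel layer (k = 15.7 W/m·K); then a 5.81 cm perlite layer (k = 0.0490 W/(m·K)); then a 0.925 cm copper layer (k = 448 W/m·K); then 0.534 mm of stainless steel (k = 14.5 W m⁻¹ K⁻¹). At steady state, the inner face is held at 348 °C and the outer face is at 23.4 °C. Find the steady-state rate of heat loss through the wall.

Treat each layer as a resistance in series:
  R_stainless steel = L/(kA) = 0.00796/(15.7·7.24) = 7.003×10^-5 K/W
  R_perlite = L/(kA) = 0.0581/(0.0490·7.24) = 0.1638 K/W
  R_copper = L/(kA) = 0.00925/(448·7.24) = 2.852×10^-6 K/W
  R_stainless steel = L/(kA) = 5.34×10^-4/(14.5·7.24) = 5.087×10^-6 K/W
ΣR = 7.003×10^-5 + 0.1638 + 2.852×10^-6 + 5.087×10^-6 = 0.1639 K/W
Q = ΔT/ΣR = (348 °C − 23.4 °C)/0.1639 = 1980 W

Q = 1980 W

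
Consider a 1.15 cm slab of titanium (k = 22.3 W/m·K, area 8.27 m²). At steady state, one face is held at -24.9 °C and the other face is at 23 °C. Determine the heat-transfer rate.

Q = 768 kW

Q = kA·ΔT/L = 22.3 × 8.27 × |-24.9 °C − 23 °C| / 0.0115 = 7.68×10^5 W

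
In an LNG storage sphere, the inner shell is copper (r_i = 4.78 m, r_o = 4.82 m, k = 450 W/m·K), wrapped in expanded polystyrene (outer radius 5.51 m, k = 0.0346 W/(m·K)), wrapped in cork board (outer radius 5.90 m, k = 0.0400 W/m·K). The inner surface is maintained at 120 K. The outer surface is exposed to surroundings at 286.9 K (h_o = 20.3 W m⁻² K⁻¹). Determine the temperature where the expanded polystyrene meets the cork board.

T = 239.1 K

Resistance network (inner→outer):
  R_copper = (1/4.78 − 1/4.82)/(4πk) = 0.001736/(4π·450) = 3.070×10^-7 K/W
  R_expanded polystyrene = (1/4.82 − 1/5.51)/(4πk) = 0.02598/(4π·0.0346) = 0.05975 K/W
  R_cork board = (1/5.51 − 1/5.90)/(4πk) = 0.01200/(4π·0.0400) = 0.02387 K/W
  R_conv,out = 1/(4πr²h) = 1/(4π·5.90²·20.3) = 1.126×10^-4 K/W
ΣR = 3.070×10^-7 + 0.05975 + 0.02387 + 1.126×10^-4 = 0.08373 K/W
Q = ΔT/ΣR = (120 K − 286.9 K)/0.08373 = -1993 W
From the inner boundary to the expanded polystyrene/cork board interface, ΣR_partial = 0.05975 K/W.
T_interface = T_in − Q·ΣR_partial = 120 K − (-1993)(0.05975) = 239.1 K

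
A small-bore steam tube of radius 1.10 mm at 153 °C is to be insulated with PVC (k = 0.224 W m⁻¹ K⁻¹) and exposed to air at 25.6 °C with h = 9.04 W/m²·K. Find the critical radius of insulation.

For a cylinder, r_cr = k_ins/h = 0.224/9.04 = 0.0248 m = 2.48 cm

r_cr = 2.48 cm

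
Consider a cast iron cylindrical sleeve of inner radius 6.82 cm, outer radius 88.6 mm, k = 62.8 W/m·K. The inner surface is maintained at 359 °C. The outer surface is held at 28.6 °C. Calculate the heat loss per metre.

Q' = 4.98×10^5 W/m

Q' = 2πk·ΔT/ln(r₂/r₁) = 2π × 62.8 × 330.4 / ln(0.0886/0.0682) = 4.98×10^5 W/m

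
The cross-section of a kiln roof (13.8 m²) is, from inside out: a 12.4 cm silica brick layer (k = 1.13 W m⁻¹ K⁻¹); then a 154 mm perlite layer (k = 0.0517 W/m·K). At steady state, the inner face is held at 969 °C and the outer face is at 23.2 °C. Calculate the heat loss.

Series thermal resistances, inner to outer:
  R_silica brick = L/(kA) = 0.124/(1.13·13.8) = 0.007952 K/W
  R_perlite = L/(kA) = 0.154/(0.0517·13.8) = 0.2158 K/W
ΣR = 0.007952 + 0.2158 = 0.2238 K/W
Q = ΔT/ΣR = (969 °C − 23.2 °C)/0.2238 = 4230 W

Q = 4.23 kW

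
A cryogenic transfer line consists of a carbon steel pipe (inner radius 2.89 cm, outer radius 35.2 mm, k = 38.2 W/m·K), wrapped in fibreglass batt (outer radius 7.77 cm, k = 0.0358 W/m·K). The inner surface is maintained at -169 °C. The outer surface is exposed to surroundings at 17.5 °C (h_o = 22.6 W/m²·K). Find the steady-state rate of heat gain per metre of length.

Q' = 51.6 W/m

Treat each layer as a resistance in series:
  R'_carbon steel = ln(0.0352/0.0289)/(2πk) = 0.1972/(2π·38.2) = 8.216×10^-4 m·K/W
  R'_fibreglass batt = ln(0.0777/0.0352)/(2πk) = 0.7918/(2π·0.0358) = 3.520 m·K/W
  R'_conv,out = 1/(2πr h) = 1/(2π·0.0777·22.6) = 0.09063 m·K/W
ΣR = 8.216×10^-4 + 3.520 + 0.09063 = 3.611 m·K/W
Q' = ΔT/ΣR = (-169 °C − 17.5 °C)/3.611 = -51.6 W/m
(Negative Q' ⇒ heat flows inward; heat gain = 51.6 W/m.)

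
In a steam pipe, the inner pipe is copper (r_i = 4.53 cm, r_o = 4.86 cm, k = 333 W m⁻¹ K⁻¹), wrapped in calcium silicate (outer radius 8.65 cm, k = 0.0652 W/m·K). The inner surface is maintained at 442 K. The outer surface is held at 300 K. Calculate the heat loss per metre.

Q' = 101 W/m

Series thermal resistances, inner to outer:
  R'_copper = ln(0.0486/0.0453)/(2πk) = 0.07032/(2π·333) = 3.361×10^-5 m·K/W
  R'_calcium silicate = ln(0.0865/0.0486)/(2πk) = 0.5765/(2π·0.0652) = 1.407 m·K/W
ΣR = 3.361×10^-5 + 1.407 = 1.407 m·K/W
Q' = ΔT/ΣR = (442 K − 300 K)/1.407 = 101 W/m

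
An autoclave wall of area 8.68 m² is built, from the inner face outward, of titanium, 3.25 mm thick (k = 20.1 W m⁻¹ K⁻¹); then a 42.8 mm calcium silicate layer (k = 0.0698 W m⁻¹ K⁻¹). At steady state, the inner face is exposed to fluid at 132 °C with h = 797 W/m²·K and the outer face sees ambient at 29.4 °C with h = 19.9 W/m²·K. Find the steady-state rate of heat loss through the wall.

Series thermal resistances, inner to outer:
  R_conv,in = 1/(hA) = 1/(797·8.68) = 1.446×10^-4 K/W
  R_titanium = L/(kA) = 0.00325/(20.1·8.68) = 1.863×10^-5 K/W
  R_calcium silicate = L/(kA) = 0.0428/(0.0698·8.68) = 0.07064 K/W
  R_conv,out = 1/(hA) = 1/(19.9·8.68) = 0.005789 K/W
ΣR = 1.446×10^-4 + 1.863×10^-5 + 0.07064 + 0.005789 = 0.07659 K/W
Q = ΔT/ΣR = (132 °C − 29.4 °C)/0.07659 = 1340 W

Q = 1340 W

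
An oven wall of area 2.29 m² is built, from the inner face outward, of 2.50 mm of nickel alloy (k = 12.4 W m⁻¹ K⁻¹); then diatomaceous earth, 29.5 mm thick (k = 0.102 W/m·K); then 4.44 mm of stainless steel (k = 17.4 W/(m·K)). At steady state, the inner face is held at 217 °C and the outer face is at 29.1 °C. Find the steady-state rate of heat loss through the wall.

Treat each layer as a resistance in series:
  R_nickel alloy = L/(kA) = 0.00250/(12.4·2.29) = 8.804×10^-5 K/W
  R_diatomaceous earth = L/(kA) = 0.0295/(0.102·2.29) = 0.1263 K/W
  R_stainless steel = L/(kA) = 0.00444/(17.4·2.29) = 1.114×10^-4 K/W
ΣR = 8.804×10^-5 + 0.1263 + 1.114×10^-4 = 0.1265 K/W
Q = ΔT/ΣR = (217 °C − 29.1 °C)/0.1265 = 1490 W

Q = 1490 W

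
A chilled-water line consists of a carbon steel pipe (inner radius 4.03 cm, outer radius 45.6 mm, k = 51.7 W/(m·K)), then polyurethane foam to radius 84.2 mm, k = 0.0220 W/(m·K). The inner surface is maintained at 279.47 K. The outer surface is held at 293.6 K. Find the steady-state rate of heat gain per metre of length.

Q' = 3.18 W/m

Resistance network (inner→outer):
  R'_carbon steel = ln(0.0456/0.0403)/(2πk) = 0.1236/(2π·51.7) = 3.804×10^-4 m·K/W
  R'_polyurethane foam = ln(0.0842/0.0456)/(2πk) = 0.6133/(2π·0.0220) = 4.437 m·K/W
ΣR = 3.804×10^-4 + 4.437 = 4.437 m·K/W
Q' = ΔT/ΣR = (279.47 K − 293.6 K)/4.437 = -3.18 W/m
(Negative Q' ⇒ heat flows inward; heat gain = 3.18 W/m.)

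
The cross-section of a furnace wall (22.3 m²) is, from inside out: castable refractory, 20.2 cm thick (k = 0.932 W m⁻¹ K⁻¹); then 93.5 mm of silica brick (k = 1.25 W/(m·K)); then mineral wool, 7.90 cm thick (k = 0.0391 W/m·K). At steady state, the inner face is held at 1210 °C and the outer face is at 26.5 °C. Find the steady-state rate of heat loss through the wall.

Resistance network (inner→outer):
  R_castable refractory = L/(kA) = 0.202/(0.932·22.3) = 0.009719 K/W
  R_silica brick = L/(kA) = 0.0935/(1.25·22.3) = 0.003354 K/W
  R_mineral wool = L/(kA) = 0.0790/(0.0391·22.3) = 0.09060 K/W
ΣR = 0.009719 + 0.003354 + 0.09060 = 0.1037 K/W
Q = ΔT/ΣR = (1210 °C − 26.5 °C)/0.1037 = 11400 W

Q = 11.4 kW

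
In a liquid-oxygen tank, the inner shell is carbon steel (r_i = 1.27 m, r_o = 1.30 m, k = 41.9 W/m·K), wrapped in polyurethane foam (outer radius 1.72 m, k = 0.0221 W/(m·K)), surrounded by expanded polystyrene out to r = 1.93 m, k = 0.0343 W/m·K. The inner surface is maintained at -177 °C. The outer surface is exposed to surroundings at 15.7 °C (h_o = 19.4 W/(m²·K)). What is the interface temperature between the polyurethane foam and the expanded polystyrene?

Series thermal resistances, inner to outer:
  R_carbon steel = (1/1.27 − 1/1.30)/(4πk) = 0.01817/(4π·41.9) = 3.451×10^-5 K/W
  R_polyurethane foam = (1/1.30 − 1/1.72)/(4πk) = 0.1878/(4π·0.0221) = 0.6764 K/W
  R_expanded polystyrene = (1/1.72 − 1/1.93)/(4πk) = 0.06326/(4π·0.0343) = 0.1468 K/W
  R_conv,out = 1/(4πr²h) = 1/(4π·1.93²·19.4) = 0.001101 K/W
ΣR = 3.451×10^-5 + 0.6764 + 0.1468 + 0.001101 = 0.8243 K/W
Q = ΔT/ΣR = (-177 °C − 15.7 °C)/0.8243 = -233.8 W
From the inner boundary to the polyurethane foam/expanded polystyrene interface, ΣR_partial = 0.6764 K/W.
T_interface = T_in − Q·ΣR_partial = -177 °C − (-233.8)(0.6764) = -18.9 °C

T = -18.9 °C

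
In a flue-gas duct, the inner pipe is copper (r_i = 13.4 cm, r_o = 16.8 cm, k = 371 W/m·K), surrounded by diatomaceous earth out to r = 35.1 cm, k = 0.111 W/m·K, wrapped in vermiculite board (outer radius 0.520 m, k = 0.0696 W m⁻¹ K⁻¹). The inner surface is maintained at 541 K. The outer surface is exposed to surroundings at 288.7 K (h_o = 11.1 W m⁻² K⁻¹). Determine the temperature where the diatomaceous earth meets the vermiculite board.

Resistance network (inner→outer):
  R'_copper = ln(0.168/0.134)/(2πk) = 0.2261/(2π·371) = 9.700×10^-5 m·K/W
  R'_diatomaceous earth = ln(0.351/0.168)/(2πk) = 0.7368/(2π·0.111) = 1.056 m·K/W
  R'_vermiculite board = ln(0.520/0.351)/(2πk) = 0.3930/(2π·0.0696) = 0.8988 m·K/W
  R'_conv,out = 1/(2πr h) = 1/(2π·0.520·11.1) = 0.02757 m·K/W
ΣR = 9.700×10^-5 + 1.056 + 0.8988 + 0.02757 = 1.982 m·K/W
Q' = ΔT/ΣR = (541 K − 288.7 K)/1.982 = 127.3 W/m
From the inner boundary to the diatomaceous earth/vermiculite board interface, ΣR_partial = 1.056 m·K/W.
T_interface = T_in − Q'·ΣR_partial = 541 K − (127.3)(1.056) = 407 K

T = 407 K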